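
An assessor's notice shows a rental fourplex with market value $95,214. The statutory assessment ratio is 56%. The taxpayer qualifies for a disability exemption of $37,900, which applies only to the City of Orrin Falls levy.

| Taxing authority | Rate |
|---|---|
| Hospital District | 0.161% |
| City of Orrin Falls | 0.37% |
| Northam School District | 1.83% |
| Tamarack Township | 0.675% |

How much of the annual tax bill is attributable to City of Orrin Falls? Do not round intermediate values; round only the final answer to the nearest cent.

Assessed value = $95,214 × 0.56 = $53,319.84
City of Orrin Falls taxable value = $53,319.84 − $37,900 = $15,419.84
City of Orrin Falls levy = $15,419.84 × 0.0037 = $57.053408

$57.05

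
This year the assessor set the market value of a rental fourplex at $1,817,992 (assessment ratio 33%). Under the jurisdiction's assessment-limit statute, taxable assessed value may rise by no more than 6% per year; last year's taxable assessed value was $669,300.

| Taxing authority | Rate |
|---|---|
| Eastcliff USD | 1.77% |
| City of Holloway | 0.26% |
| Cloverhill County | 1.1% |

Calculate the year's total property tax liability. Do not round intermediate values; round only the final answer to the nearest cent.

Uncapped assessed value = $1,817,992 × 0.33 = $599,937.36
Cap limit = $669,300 × 1.06 = $709,458
Taxable assessed value = min($599,937.36, $709,458) = $599,937.36 (cap does not bind)
Eastcliff USD: $599,937.36 × 0.0177 = $10,618.891272
City of Holloway: $599,937.36 × 0.0026 = $1,559.837136
Cloverhill County: $599,937.36 × 0.011 = $6,599.31096
Total = $18,778.039368

$18,778.04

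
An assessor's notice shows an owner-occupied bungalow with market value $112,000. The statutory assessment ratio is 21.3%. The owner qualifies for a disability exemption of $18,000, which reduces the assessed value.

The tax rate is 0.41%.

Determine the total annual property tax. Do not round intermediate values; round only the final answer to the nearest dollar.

$24

Assessed value = $112,000 × 0.213 = $23,856
Taxable value = $23,856 − $18,000 = $5,856
Tax = $5,856 × 0.0041 = $24.0096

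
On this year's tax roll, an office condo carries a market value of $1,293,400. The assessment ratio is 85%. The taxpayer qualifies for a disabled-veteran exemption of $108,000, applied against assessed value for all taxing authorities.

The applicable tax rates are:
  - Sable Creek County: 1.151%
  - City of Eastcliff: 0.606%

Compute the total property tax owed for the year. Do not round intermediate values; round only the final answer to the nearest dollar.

$17,419

Assessed value = $1,293,400 × 0.85 = $1,099,390
Taxable value = $1,099,390 − $108,000 = $991,390
Sable Creek County: $991,390 × 0.01151 = $11,410.8989
City of Eastcliff: $991,390 × 0.00606 = $6,007.8234
Total = $11,410.8989 + $6,007.8234 = $17,418.7223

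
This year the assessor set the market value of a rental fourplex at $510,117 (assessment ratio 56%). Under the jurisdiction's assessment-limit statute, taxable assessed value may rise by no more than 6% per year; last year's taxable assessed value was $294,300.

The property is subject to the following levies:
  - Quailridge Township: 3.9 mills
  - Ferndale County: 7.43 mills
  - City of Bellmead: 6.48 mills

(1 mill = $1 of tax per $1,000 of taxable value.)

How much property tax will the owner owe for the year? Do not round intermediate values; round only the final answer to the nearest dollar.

Uncapped assessed value = $510,117 × 0.56 = $285,665.52
Cap limit = $294,300 × 1.06 = $311,958
Taxable assessed value = min($285,665.52, $311,958) = $285,665.52 (cap does not bind)
Quailridge Township: $285,665.52 × 0.0039 = $1,114.095528
Ferndale County: $285,665.52 × 0.00743 = $2,122.4948136
City of Bellmead: $285,665.52 × 0.00648 = $1,851.1125696
Total = $5,087.7029112

$5,088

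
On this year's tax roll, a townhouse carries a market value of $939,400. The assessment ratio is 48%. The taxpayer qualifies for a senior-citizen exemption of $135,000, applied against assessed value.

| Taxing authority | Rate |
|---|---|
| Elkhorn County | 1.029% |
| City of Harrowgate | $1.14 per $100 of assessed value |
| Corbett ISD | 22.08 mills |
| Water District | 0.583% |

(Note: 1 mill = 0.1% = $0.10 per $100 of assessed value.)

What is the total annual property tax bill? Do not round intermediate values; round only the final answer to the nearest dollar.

$15,669

Assessed value = $939,400 × 0.48 = $450,912
Taxable value = $450,912 − $135,000 = $315,912
Elkhorn County: $315,912 × 0.01029 = $3,250.73448
City of Harrowgate: $315,912 × 0.0114 = $3,601.3968
Corbett ISD: $315,912 × 0.02208 = $6,975.33696
Water District: $315,912 × 0.00583 = $1,841.76696
Total = $15,669.2352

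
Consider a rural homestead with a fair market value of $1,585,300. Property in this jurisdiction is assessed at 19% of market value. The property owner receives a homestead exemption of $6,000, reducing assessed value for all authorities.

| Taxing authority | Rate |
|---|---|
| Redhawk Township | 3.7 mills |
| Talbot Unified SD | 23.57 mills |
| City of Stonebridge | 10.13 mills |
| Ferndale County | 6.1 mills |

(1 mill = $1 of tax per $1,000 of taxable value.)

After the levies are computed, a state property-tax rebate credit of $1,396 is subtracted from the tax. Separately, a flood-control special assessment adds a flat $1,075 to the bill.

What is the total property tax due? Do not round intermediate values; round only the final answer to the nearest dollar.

$12,521

Assessed value = $1,585,300 × 0.19 = $301,207
Taxable value = $301,207 − $6,000 = $295,207
Redhawk Township: $295,207 × 0.0037 = $1,092.2659
Talbot Unified SD: $295,207 × 0.02357 = $6,958.02899
City of Stonebridge: $295,207 × 0.01013 = $2,990.44691
Ferndale County: $295,207 × 0.0061 = $1,800.7627
Levies subtotal = $12,841.5045
After credit = $12,841.5045 − $1,396 = $11,445.5045
Total = $11,445.5045 + $1,075 = $12,520.5045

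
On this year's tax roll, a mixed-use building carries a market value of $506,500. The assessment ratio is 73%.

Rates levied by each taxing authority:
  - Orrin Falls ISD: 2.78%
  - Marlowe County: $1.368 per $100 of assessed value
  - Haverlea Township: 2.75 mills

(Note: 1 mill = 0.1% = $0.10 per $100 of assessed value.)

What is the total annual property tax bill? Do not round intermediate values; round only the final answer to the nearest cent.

Assessed value = $506,500 × 0.73 = $369,745
Orrin Falls ISD: $369,745 × 0.0278 = $10,278.911
Marlowe County: $369,745 × 0.01368 = $5,058.1116
Haverlea Township: $369,745 × 0.00275 = $1,016.79875
Total = $16,353.82135

$16,353.82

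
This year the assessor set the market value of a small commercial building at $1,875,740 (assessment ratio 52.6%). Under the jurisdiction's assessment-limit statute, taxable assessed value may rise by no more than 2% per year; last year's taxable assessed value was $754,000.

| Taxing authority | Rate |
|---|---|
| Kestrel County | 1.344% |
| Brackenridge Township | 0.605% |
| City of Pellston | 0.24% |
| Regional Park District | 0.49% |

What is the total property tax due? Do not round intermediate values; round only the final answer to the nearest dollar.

$20,604

Uncapped assessed value = $1,875,740 × 0.526 = $986,639.24
Cap limit = $754,000 × 1.02 = $769,080
Taxable assessed value = min($986,639.24, $769,080) = $769,080 (cap binds)
Kestrel County: $769,080 × 0.01344 = $10,336.4352
Brackenridge Township: $769,080 × 0.00605 = $4,652.934
City of Pellston: $769,080 × 0.0024 = $1,845.792
Regional Park District: $769,080 × 0.0049 = $3,768.492
Total = $20,603.6532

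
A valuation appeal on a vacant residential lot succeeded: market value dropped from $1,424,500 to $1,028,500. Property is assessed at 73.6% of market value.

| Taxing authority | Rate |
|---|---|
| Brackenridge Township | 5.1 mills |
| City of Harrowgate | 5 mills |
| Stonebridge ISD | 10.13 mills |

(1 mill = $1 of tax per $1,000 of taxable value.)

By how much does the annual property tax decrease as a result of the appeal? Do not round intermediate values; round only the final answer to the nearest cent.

Old assessed value = $1,424,500 × 0.736 = $1,048,432
New assessed value = $1,028,500 × 0.736 = $756,976
Combined rate = 0.0051 + 0.005 + 0.01013 = 0.02023
Old tax = $1,048,432 × 0.02023 = $21,209.77936
New tax = $756,976 × 0.02023 = $15,313.62448
Reduction = $21,209.77936 − $15,313.62448 = $5,896.15488

$5,896.15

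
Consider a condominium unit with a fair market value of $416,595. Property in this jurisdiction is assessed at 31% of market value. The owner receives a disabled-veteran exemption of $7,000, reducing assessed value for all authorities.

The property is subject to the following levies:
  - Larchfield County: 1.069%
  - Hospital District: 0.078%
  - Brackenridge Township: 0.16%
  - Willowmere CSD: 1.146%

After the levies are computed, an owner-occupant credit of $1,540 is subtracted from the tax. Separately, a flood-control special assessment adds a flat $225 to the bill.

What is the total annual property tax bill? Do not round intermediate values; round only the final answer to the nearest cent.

$1,681.20

Assessed value = $416,595 × 0.31 = $129,144.45
Taxable value = $129,144.45 − $7,000 = $122,144.45
Larchfield County: $122,144.45 × 0.01069 = $1,305.7241705
Hospital District: $122,144.45 × 0.00078 = $95.272671
Brackenridge Township: $122,144.45 × 0.0016 = $195.43112
Willowmere CSD: $122,144.45 × 0.01146 = $1,399.775397
Levies subtotal = $2,996.2033585
After credit = $2,996.2033585 − $1,540 = $1,456.2033585
Total = $1,456.2033585 + $225 = $1,681.2033585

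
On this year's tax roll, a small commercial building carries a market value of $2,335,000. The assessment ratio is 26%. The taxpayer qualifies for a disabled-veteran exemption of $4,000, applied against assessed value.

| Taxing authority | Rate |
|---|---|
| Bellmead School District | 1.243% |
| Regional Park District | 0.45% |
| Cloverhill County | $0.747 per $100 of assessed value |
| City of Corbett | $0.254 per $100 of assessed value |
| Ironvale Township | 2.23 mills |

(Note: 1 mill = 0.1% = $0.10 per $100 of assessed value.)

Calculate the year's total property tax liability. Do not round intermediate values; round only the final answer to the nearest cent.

$17,592.43

Assessed value = $2,335,000 × 0.26 = $607,100
Taxable value = $607,100 − $4,000 = $603,100
Bellmead School District: $603,100 × 0.01243 = $7,496.533
Regional Park District: $603,100 × 0.0045 = $2,713.95
Cloverhill County: $603,100 × 0.00747 = $4,505.157
City of Corbett: $603,100 × 0.00254 = $1,531.874
Ironvale Township: $603,100 × 0.00223 = $1,344.913
Total = $17,592.427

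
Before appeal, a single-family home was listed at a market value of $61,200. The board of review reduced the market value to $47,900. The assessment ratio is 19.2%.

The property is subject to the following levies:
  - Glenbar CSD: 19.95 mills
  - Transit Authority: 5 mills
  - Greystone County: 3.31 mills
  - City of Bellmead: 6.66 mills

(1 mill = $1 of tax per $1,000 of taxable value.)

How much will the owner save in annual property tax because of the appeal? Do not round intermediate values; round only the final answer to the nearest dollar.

$89

Old assessed value = $61,200 × 0.192 = $11,750.4
New assessed value = $47,900 × 0.192 = $9,196.8
Combined rate = 0.01995 + 0.005 + 0.00331 + 0.00666 = 0.03492
Old tax = $11,750.4 × 0.03492 = $410.323968
New tax = $9,196.8 × 0.03492 = $321.152256
Reduction = $410.323968 − $321.152256 = $89.171712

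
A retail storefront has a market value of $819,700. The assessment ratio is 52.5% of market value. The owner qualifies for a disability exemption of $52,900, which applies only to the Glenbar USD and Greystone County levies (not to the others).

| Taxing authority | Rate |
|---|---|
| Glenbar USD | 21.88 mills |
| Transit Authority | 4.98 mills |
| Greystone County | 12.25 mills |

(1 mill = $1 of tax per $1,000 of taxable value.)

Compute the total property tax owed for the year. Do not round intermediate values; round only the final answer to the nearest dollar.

$15,025

Assessed value = $819,700 × 0.525 = $430,342.5
Glenbar USD: ($430,342.5 − $52,900) × 0.02188 = $377,442.5 × 0.02188 = $8,258.4419
Transit Authority: $430,342.5 × 0.00498 = $2,143.10565
Greystone County: ($430,342.5 − $52,900) × 0.01225 = $377,442.5 × 0.01225 = $4,623.670625
Total = $15,025.218175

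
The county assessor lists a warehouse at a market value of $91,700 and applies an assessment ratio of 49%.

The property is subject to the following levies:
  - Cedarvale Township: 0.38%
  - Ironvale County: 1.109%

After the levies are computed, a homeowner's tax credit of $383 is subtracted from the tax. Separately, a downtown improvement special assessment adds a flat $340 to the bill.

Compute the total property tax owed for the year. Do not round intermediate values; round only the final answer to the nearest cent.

Assessed value = $91,700 × 0.49 = $44,933
Cedarvale Township: $44,933 × 0.0038 = $170.7454
Ironvale County: $44,933 × 0.01109 = $498.30697
Levies subtotal = $669.05237
After credit = $669.05237 − $383 = $286.05237
Total = $286.05237 + $340 = $626.05237

$626.05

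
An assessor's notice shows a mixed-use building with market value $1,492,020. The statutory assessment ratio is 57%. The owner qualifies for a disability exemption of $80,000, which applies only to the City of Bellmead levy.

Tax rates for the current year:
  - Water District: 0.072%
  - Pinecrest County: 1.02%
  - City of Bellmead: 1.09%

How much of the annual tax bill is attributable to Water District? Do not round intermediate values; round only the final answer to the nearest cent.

Assessed value = $1,492,020 × 0.57 = $850,451.4
Water District taxable value = $850,451.4 (exemption does not apply)
Water District levy = $850,451.4 × 0.00072 = $612.325008

$612.33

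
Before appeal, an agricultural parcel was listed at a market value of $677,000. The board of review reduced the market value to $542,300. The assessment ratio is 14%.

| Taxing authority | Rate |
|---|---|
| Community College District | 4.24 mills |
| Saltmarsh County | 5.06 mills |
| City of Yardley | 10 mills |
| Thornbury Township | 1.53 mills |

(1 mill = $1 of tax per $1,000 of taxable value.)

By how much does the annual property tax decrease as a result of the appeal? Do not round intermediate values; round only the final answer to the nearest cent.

$392.81

Old assessed value = $677,000 × 0.14 = $94,780
New assessed value = $542,300 × 0.14 = $75,922
Combined rate = 0.00424 + 0.00506 + 0.01 + 0.00153 = 0.02083
Old tax = $94,780 × 0.02083 = $1,974.2674
New tax = $75,922 × 0.02083 = $1,581.45526
Reduction = $1,974.2674 − $1,581.45526 = $392.81214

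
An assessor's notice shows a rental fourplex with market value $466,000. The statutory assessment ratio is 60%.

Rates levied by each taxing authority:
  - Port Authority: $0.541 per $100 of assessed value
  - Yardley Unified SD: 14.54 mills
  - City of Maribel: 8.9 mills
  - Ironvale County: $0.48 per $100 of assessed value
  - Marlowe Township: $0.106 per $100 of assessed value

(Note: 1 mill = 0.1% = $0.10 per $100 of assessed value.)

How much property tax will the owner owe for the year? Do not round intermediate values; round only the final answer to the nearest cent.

Assessed value = $466,000 × 0.6 = $279,600
Port Authority: $279,600 × 0.00541 = $1,512.636
Yardley Unified SD: $279,600 × 0.01454 = $4,065.384
City of Maribel: $279,600 × 0.0089 = $2,488.44
Ironvale County: $279,600 × 0.0048 = $1,342.08
Marlowe Township: $279,600 × 0.00106 = $296.376
Total = $9,704.916

$9,704.92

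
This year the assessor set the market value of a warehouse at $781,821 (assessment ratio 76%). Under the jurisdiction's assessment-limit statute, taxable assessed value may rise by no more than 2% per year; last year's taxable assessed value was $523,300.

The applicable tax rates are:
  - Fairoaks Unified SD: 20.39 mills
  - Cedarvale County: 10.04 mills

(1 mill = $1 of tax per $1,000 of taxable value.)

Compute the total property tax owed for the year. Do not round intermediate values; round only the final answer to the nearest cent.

Uncapped assessed value = $781,821 × 0.76 = $594,183.96
Cap limit = $523,300 × 1.02 = $533,766
Taxable assessed value = min($594,183.96, $533,766) = $533,766 (cap binds)
Fairoaks Unified SD: $533,766 × 0.02039 = $10,883.48874
Cedarvale County: $533,766 × 0.01004 = $5,359.01064
Total = $16,242.49938

$16,242.50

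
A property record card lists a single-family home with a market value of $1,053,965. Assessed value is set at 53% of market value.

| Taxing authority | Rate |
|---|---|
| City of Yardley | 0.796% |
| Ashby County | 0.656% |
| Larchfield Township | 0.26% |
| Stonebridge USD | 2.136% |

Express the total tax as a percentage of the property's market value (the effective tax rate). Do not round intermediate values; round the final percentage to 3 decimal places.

Assessed value = $1,053,965 × 0.53 = $558,601.45
City of Yardley: $558,601.45 × 0.00796 = $4,446.467542
Ashby County: $558,601.45 × 0.00656 = $3,664.425512
Larchfield Township: $558,601.45 × 0.0026 = $1,452.36377
Stonebridge USD: $558,601.45 × 0.02136 = $11,931.726972
Total tax = $21,494.983796
Effective rate = $21,494.983796 ÷ $1,053,965 = 2.039% of market value

2.039%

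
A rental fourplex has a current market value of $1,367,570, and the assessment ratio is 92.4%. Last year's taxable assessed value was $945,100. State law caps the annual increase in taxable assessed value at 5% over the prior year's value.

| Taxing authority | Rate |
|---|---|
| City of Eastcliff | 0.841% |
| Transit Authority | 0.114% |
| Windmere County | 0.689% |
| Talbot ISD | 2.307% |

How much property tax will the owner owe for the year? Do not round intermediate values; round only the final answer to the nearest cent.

$39,207.95

Uncapped assessed value = $1,367,570 × 0.924 = $1,263,634.68
Cap limit = $945,100 × 1.05 = $992,355
Taxable assessed value = min($1,263,634.68, $992,355) = $992,355 (cap binds)
City of Eastcliff: $992,355 × 0.00841 = $8,345.70555
Transit Authority: $992,355 × 0.00114 = $1,131.2847
Windmere County: $992,355 × 0.00689 = $6,837.32595
Talbot ISD: $992,355 × 0.02307 = $22,893.62985
Total = $39,207.94605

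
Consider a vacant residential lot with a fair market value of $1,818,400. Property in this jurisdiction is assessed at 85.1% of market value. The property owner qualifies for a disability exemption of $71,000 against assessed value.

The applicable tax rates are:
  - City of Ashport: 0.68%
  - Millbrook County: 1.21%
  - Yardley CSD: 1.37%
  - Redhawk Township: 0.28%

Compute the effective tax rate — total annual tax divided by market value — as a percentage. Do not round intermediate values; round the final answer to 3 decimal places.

Assessed value = $1,818,400 × 0.851 = $1,547,458.4
Taxable value = $1,547,458.4 − $71,000 = $1,476,458.4
City of Ashport: $1,476,458.4 × 0.0068 = $10,039.91712
Millbrook County: $1,476,458.4 × 0.0121 = $17,865.14664
Yardley CSD: $1,476,458.4 × 0.0137 = $20,227.48008
Redhawk Township: $1,476,458.4 × 0.0028 = $4,134.08352
Total tax = $52,266.62736
Effective rate = $52,266.62736 ÷ $1,818,400 = 2.874% of market value

2.874%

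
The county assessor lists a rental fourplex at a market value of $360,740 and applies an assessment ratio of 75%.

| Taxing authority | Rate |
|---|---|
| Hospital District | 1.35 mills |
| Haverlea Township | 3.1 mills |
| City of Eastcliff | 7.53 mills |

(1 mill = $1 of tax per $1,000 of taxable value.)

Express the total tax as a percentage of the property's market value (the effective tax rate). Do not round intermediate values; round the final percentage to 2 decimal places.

0.90%

Assessed value = $360,740 × 0.75 = $270,555
Hospital District: $270,555 × 0.00135 = $365.24925
Haverlea Township: $270,555 × 0.0031 = $838.7205
City of Eastcliff: $270,555 × 0.00753 = $2,037.27915
Total tax = $3,241.2489
Effective rate = $3,241.2489 ÷ $360,740 = 0.90% of market value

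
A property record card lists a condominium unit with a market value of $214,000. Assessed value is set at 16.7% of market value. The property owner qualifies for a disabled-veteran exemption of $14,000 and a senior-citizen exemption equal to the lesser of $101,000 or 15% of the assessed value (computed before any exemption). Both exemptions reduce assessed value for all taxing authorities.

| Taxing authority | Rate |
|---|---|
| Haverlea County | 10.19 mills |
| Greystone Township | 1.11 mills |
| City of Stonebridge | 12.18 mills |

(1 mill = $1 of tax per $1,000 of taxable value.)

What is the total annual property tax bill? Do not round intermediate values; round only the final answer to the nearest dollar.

Assessed value = $214,000 × 0.167 = $35,738
Senior-citizen exemption = min($101,000, 15% × $35,738) = min($101,000, $5,360.7) = $5,360.7 (percentage binds)
Taxable value = $35,738 − $14,000 − $5,360.7 = $16,377.3
Haverlea County: $16,377.3 × 0.01019 = $166.884687
Greystone Township: $16,377.3 × 0.00111 = $18.178803
City of Stonebridge: $16,377.3 × 0.01218 = $199.475514
Total = $384.539004

$385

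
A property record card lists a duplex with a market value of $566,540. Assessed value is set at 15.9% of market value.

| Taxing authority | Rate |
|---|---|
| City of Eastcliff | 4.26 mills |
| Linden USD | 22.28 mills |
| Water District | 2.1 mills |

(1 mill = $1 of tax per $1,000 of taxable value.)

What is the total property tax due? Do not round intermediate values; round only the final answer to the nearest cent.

Assessed value = $566,540 × 0.159 = $90,079.86
City of Eastcliff: $90,079.86 × 0.00426 = $383.7402036
Linden USD: $90,079.86 × 0.02228 = $2,006.9792808
Water District: $90,079.86 × 0.0021 = $189.167706
Total = $383.7402036 + $2,006.9792808 + $189.167706 = $2,579.8871904

$2,579.89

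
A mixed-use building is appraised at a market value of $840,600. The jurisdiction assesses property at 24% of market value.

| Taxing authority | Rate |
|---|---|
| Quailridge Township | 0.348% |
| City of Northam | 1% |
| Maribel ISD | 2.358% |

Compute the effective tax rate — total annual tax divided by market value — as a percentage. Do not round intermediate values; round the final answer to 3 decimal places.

Assessed value = $840,600 × 0.24 = $201,744
Quailridge Township: $201,744 × 0.00348 = $702.06912
City of Northam: $201,744 × 0.01 = $2,017.44
Maribel ISD: $201,744 × 0.02358 = $4,757.12352
Total tax = $7,476.63264
Effective rate = $7,476.63264 ÷ $840,600 = 0.889% of market value

0.889%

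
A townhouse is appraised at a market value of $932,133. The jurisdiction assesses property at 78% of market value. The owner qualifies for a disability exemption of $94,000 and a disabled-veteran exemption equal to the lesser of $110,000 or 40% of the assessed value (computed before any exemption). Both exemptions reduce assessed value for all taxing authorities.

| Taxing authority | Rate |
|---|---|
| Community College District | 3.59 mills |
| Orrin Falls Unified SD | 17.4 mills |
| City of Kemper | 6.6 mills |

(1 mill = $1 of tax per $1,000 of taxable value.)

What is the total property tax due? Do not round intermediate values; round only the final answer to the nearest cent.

$14,431.33

Assessed value = $932,133 × 0.78 = $727,063.74
Disabled-veteran exemption = min($110,000, 40% × $727,063.74) = min($110,000, $290,825.496) = $110,000 (dollar cap binds)
Taxable value = $727,063.74 − $94,000 − $110,000 = $523,063.74
Community College District: $523,063.74 × 0.00359 = $1,877.7988266
Orrin Falls Unified SD: $523,063.74 × 0.0174 = $9,101.309076
City of Kemper: $523,063.74 × 0.0066 = $3,452.220684
Total = $14,431.3285866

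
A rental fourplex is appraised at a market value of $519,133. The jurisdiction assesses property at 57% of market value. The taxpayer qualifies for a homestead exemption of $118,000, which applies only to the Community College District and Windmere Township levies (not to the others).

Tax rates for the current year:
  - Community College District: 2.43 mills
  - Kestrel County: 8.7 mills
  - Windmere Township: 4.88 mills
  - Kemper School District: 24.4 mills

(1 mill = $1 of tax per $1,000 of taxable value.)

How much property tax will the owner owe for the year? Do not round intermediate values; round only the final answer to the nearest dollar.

Assessed value = $519,133 × 0.57 = $295,905.81
Community College District: ($295,905.81 − $118,000) × 0.00243 = $177,905.81 × 0.00243 = $432.3111183
Kestrel County: $295,905.81 × 0.0087 = $2,574.380547
Windmere Township: ($295,905.81 − $118,000) × 0.00488 = $177,905.81 × 0.00488 = $868.1803528
Kemper School District: $295,905.81 × 0.0244 = $7,220.101764
Total = $11,094.9737821

$11,095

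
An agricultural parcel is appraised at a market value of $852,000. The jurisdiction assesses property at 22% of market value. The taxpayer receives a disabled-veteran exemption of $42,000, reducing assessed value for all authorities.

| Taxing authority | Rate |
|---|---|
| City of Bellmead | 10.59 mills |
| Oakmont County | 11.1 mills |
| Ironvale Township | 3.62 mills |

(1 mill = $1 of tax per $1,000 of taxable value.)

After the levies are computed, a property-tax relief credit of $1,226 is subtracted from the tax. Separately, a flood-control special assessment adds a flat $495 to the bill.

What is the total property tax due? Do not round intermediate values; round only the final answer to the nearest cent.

$2,950.09

Assessed value = $852,000 × 0.22 = $187,440
Taxable value = $187,440 − $42,000 = $145,440
City of Bellmead: $145,440 × 0.01059 = $1,540.2096
Oakmont County: $145,440 × 0.0111 = $1,614.384
Ironvale Township: $145,440 × 0.00362 = $526.4928
Levies subtotal = $3,681.0864
After credit = $3,681.0864 − $1,226 = $2,455.0864
Total = $2,455.0864 + $495 = $2,950.0864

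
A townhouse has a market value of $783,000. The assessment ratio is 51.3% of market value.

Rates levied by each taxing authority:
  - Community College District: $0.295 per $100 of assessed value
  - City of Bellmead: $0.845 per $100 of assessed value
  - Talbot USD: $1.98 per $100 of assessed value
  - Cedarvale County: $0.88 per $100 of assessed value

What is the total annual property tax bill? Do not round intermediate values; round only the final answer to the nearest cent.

Assessed value = $783,000 × 0.513 = $401,679
Community College District: $401,679 × 0.00295 = $1,184.95305
City of Bellmead: $401,679 × 0.00845 = $3,394.18755
Talbot USD: $401,679 × 0.0198 = $7,953.2442
Cedarvale County: $401,679 × 0.0088 = $3,534.7752
Total = $1,184.95305 + $3,394.18755 + $7,953.2442 + $3,534.7752 = $16,067.16

$16,067.16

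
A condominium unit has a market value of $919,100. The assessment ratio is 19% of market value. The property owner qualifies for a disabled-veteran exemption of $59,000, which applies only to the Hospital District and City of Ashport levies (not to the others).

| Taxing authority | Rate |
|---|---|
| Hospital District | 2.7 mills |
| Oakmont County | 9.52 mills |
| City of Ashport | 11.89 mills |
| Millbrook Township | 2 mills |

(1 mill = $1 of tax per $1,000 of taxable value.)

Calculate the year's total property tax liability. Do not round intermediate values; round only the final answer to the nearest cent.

$3,698.75

Assessed value = $919,100 × 0.19 = $174,629
Hospital District: ($174,629 − $59,000) × 0.0027 = $115,629 × 0.0027 = $312.1983
Oakmont County: $174,629 × 0.00952 = $1,662.46808
City of Ashport: ($174,629 − $59,000) × 0.01189 = $115,629 × 0.01189 = $1,374.82881
Millbrook Township: $174,629 × 0.002 = $349.258
Total = $3,698.75319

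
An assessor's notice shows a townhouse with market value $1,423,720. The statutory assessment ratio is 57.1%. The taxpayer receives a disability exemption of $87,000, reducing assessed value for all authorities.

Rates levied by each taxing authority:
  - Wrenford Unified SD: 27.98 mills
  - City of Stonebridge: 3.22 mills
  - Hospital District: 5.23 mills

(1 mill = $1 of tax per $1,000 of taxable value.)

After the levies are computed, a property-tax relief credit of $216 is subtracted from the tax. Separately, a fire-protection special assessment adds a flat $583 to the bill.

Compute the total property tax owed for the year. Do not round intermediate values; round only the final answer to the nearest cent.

Assessed value = $1,423,720 × 0.571 = $812,944.12
Taxable value = $812,944.12 − $87,000 = $725,944.12
Wrenford Unified SD: $725,944.12 × 0.02798 = $20,311.9164776
City of Stonebridge: $725,944.12 × 0.00322 = $2,337.5400664
Hospital District: $725,944.12 × 0.00523 = $3,796.6877476
Levies subtotal = $26,446.1442916
After credit = $26,446.1442916 − $216 = $26,230.1442916
Total = $26,230.1442916 + $583 = $26,813.1442916

$26,813.14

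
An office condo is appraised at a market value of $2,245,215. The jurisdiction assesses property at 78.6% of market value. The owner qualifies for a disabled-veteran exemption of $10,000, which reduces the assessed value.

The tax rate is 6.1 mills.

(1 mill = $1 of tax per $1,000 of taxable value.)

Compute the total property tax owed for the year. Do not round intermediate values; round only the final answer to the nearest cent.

$10,703.91

Assessed value = $2,245,215 × 0.786 = $1,764,738.99
Taxable value = $1,764,738.99 − $10,000 = $1,754,738.99
Tax = $1,754,738.99 × 0.0061 = $10,703.907839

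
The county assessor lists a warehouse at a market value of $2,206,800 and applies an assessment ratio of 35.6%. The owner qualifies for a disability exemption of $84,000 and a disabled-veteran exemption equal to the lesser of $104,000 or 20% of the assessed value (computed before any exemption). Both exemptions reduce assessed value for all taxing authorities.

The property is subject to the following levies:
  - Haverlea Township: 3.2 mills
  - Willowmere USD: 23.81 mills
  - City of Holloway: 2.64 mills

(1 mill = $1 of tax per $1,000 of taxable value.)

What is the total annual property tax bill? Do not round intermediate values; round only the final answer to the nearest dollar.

$17,719

Assessed value = $2,206,800 × 0.356 = $785,620.8
Disabled-veteran exemption = min($104,000, 20% × $785,620.8) = min($104,000, $157,124.16) = $104,000 (dollar cap binds)
Taxable value = $785,620.8 − $84,000 − $104,000 = $597,620.8
Haverlea Township: $597,620.8 × 0.0032 = $1,912.38656
Willowmere USD: $597,620.8 × 0.02381 = $14,229.351248
City of Holloway: $597,620.8 × 0.00264 = $1,577.718912
Total = $17,719.45672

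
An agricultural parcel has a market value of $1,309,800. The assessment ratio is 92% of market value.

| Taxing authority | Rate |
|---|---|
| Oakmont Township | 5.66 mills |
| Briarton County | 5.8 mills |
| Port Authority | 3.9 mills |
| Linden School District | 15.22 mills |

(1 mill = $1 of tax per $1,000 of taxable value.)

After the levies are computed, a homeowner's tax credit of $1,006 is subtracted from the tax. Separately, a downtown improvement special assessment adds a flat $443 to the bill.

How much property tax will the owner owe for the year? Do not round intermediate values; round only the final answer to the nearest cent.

Assessed value = $1,309,800 × 0.92 = $1,205,016
Oakmont Township: $1,205,016 × 0.00566 = $6,820.39056
Briarton County: $1,205,016 × 0.0058 = $6,989.0928
Port Authority: $1,205,016 × 0.0039 = $4,699.5624
Linden School District: $1,205,016 × 0.01522 = $18,340.34352
Levies subtotal = $36,849.38928
After credit = $36,849.38928 − $1,006 = $35,843.38928
Total = $35,843.38928 + $443 = $36,286.38928

$36,286.39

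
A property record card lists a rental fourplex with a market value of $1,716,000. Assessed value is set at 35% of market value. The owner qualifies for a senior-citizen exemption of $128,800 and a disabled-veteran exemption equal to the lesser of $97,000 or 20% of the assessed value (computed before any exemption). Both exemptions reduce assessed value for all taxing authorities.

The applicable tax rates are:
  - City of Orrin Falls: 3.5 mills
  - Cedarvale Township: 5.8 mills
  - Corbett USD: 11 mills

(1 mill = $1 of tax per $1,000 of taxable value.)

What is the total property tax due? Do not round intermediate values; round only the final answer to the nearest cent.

Assessed value = $1,716,000 × 0.35 = $600,600
Disabled-veteran exemption = min($97,000, 20% × $600,600) = min($97,000, $120,120) = $97,000 (dollar cap binds)
Taxable value = $600,600 − $128,800 − $97,000 = $374,800
City of Orrin Falls: $374,800 × 0.0035 = $1,311.8
Cedarvale Township: $374,800 × 0.0058 = $2,173.84
Corbett USD: $374,800 × 0.011 = $4,122.8
Total = $7,608.44

$7,608.44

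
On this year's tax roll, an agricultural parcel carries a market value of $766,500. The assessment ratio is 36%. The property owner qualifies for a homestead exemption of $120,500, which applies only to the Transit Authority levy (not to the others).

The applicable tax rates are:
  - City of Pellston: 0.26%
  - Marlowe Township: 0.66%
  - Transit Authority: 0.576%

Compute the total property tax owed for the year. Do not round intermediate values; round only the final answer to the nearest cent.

Assessed value = $766,500 × 0.36 = $275,940
City of Pellston: $275,940 × 0.0026 = $717.444
Marlowe Township: $275,940 × 0.0066 = $1,821.204
Transit Authority: ($275,940 − $120,500) × 0.00576 = $155,440 × 0.00576 = $895.3344
Total = $3,433.9824

$3,433.98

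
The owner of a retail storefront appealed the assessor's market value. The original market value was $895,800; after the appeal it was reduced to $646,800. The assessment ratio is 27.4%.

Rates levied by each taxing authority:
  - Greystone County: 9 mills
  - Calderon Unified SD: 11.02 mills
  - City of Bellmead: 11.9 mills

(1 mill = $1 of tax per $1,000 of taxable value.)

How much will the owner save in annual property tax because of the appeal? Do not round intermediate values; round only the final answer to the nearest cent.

$2,177.77

Old assessed value = $895,800 × 0.274 = $245,449.2
New assessed value = $646,800 × 0.274 = $177,223.2
Combined rate = 0.009 + 0.01102 + 0.0119 = 0.03192
Old tax = $245,449.2 × 0.03192 = $7,834.738464
New tax = $177,223.2 × 0.03192 = $5,656.964544
Reduction = $7,834.738464 − $5,656.964544 = $2,177.77392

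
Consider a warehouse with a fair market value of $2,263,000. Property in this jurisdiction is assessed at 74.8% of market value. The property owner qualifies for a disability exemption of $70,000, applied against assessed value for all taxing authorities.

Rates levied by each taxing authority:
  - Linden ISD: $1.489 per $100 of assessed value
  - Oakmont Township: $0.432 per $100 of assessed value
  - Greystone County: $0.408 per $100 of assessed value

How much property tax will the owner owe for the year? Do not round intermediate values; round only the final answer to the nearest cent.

Assessed value = $2,263,000 × 0.748 = $1,692,724
Taxable value = $1,692,724 − $70,000 = $1,622,724
Linden ISD: $1,622,724 × 0.01489 = $24,162.36036
Oakmont Township: $1,622,724 × 0.00432 = $7,010.16768
Greystone County: $1,622,724 × 0.00408 = $6,620.71392
Total = $24,162.36036 + $7,010.16768 + $6,620.71392 = $37,793.24196

$37,793.24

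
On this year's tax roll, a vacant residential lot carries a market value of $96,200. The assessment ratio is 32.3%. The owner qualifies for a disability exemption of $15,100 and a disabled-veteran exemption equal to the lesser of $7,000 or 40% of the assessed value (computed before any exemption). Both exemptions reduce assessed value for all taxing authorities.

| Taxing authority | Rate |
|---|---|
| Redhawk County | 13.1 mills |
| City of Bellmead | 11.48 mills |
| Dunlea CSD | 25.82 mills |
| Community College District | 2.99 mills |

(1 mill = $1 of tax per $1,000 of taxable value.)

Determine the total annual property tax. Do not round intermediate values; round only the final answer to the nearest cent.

Assessed value = $96,200 × 0.323 = $31,072.6
Disabled-veteran exemption = min($7,000, 40% × $31,072.6) = min($7,000, $12,429.04) = $7,000 (dollar cap binds)
Taxable value = $31,072.6 − $15,100 − $7,000 = $8,972.6
Redhawk County: $8,972.6 × 0.0131 = $117.54106
City of Bellmead: $8,972.6 × 0.01148 = $103.005448
Dunlea CSD: $8,972.6 × 0.02582 = $231.672532
Community College District: $8,972.6 × 0.00299 = $26.828074
Total = $479.047114

$479.05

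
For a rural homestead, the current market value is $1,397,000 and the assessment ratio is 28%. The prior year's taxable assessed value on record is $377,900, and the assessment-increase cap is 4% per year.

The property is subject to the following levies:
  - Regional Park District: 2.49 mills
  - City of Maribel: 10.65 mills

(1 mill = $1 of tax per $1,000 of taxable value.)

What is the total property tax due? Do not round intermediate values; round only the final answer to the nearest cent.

$5,139.84

Uncapped assessed value = $1,397,000 × 0.28 = $391,160
Cap limit = $377,900 × 1.04 = $393,016
Taxable assessed value = min($391,160, $393,016) = $391,160 (cap does not bind)
Regional Park District: $391,160 × 0.00249 = $973.9884
City of Maribel: $391,160 × 0.01065 = $4,165.854
Total = $5,139.8424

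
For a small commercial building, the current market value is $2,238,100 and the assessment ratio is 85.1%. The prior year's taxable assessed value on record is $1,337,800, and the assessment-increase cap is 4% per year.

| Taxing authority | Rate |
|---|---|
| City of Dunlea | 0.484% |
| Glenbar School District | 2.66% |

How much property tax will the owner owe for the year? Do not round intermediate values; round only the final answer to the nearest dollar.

Uncapped assessed value = $2,238,100 × 0.851 = $1,904,623.1
Cap limit = $1,337,800 × 1.04 = $1,391,312
Taxable assessed value = min($1,904,623.1, $1,391,312) = $1,391,312 (cap binds)
City of Dunlea: $1,391,312 × 0.00484 = $6,733.95008
Glenbar School District: $1,391,312 × 0.0266 = $37,008.8992
Total = $43,742.84928

$43,743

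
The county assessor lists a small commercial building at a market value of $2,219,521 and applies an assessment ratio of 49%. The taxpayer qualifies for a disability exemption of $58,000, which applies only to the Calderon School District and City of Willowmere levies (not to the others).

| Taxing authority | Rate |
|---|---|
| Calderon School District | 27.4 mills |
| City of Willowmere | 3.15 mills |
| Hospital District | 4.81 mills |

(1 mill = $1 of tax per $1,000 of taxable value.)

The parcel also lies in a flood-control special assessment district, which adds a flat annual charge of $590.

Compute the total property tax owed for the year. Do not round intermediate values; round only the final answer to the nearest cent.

$37,274.41

Assessed value = $2,219,521 × 0.49 = $1,087,565.29
Calderon School District: ($1,087,565.29 − $58,000) × 0.0274 = $1,029,565.29 × 0.0274 = $28,210.088946
City of Willowmere: ($1,087,565.29 − $58,000) × 0.00315 = $1,029,565.29 × 0.00315 = $3,243.1306635
Hospital District: $1,087,565.29 × 0.00481 = $5,231.1890449
Levies subtotal = $36,684.4086544
Total = $36,684.4086544 + $590 = $37,274.4086544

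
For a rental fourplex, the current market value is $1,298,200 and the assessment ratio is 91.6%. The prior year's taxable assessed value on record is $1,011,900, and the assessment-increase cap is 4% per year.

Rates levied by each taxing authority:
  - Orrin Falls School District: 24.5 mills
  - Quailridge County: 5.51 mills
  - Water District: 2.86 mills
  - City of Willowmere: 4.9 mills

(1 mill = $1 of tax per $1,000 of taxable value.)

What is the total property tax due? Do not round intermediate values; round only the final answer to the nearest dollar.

$39,748

Uncapped assessed value = $1,298,200 × 0.916 = $1,189,151.2
Cap limit = $1,011,900 × 1.04 = $1,052,376
Taxable assessed value = min($1,189,151.2, $1,052,376) = $1,052,376 (cap binds)
Orrin Falls School District: $1,052,376 × 0.0245 = $25,783.212
Quailridge County: $1,052,376 × 0.00551 = $5,798.59176
Water District: $1,052,376 × 0.00286 = $3,009.79536
City of Willowmere: $1,052,376 × 0.0049 = $5,156.6424
Total = $39,748.24152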